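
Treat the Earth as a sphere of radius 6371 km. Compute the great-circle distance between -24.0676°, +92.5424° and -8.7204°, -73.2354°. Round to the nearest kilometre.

Δλ = -73.2354 − 92.5424 = -165.7778°.
Δφ = -8.7204 − -24.0676 = 15.3472°.
a = sin²(Δφ/2) + cos φ₁ · cos φ₂ · sin²(Δλ/2) = 0.906509.
c = 2·atan2(√a, √(1−a)) = 2.52011 rad → d = 6371·c ≈ 16055.65 km.

16056 km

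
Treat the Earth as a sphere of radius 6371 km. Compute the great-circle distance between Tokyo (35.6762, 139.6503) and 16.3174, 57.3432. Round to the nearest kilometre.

8278 km

Δλ = 57.3432 − 139.6503 = -82.3071°.
Δφ = 16.3174 − 35.6762 = -19.3588°.
a = sin²(Δφ/2) + cos φ₁ · cos φ₂ · sin²(Δλ/2) = 0.365892.
c = 2·atan2(√a, √(1−a)) = 1.29926 rad → d = 6371·c ≈ 8277.55 km.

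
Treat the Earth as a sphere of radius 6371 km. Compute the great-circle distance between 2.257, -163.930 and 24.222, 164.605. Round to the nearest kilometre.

4169 km

Δλ = 164.605 − -163.930 = 328.535°; wrapped into (−180°, 180°]: -31.465°.
Δφ = 24.222 − 2.257 = 21.965°.
a = sin²(Δφ/2) + cos φ₁ · cos φ₂ · sin²(Δλ/2) = 0.103290.
c = 2·atan2(√a, √(1−a)) = 0.65439 rad → d = 6371·c ≈ 4169.10 km.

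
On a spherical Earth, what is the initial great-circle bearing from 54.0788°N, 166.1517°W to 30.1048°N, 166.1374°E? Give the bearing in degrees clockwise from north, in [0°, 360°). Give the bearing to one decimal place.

Δλ = 166.1374 − -166.1517 = 332.2891°; wrapped into (−180°, 180°]: -27.7109°.
θ = atan2( sin Δλ · cos φ₂ , cos φ₁ · sin φ₂ − sin φ₁ · cos φ₂ · cos Δλ )
  = atan2(-0.40228, -0.32597) = -129.018° → normalised to [0°, 360°): 230.982°.

231.0°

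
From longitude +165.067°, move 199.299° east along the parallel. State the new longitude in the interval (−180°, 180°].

Start at +165.067°; shift +199.299° → +364.366°.
+364.366° lies outside (−180°, 180°]; subtract 360° → +4.366°.

+4.366°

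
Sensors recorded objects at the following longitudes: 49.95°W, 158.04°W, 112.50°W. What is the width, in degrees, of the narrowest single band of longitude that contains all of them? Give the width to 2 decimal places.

108.09°

Sort the longitudes: -158.04°, -112.50°, -49.95°.
Eastward gaps between consecutive values (wrapping around): 45.54°, 62.55°, 251.91°.
Largest gap = 251.91° ⇒ minimal covering band is its complement: 360° − 251.91° = 108.09°.
Band runs from -158.04° eastward to -49.95°.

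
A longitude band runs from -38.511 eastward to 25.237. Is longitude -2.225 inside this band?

Yes

Band width going east from -38.511° to +25.237°: ((25.237 − -38.511) mod 360) = 63.748°.
Offset of -2.225° east of the west edge: ((-2.225 − -38.511) mod 360) = 36.286°.
36.286° ≤ 63.748° ⇒ inside.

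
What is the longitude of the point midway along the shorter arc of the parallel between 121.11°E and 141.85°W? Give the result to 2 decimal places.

169.63°E

Signed shortest Δλ from +121.11° to -141.85° is +97.04°.
Midpoint longitude = +121.11° + (+97.04°)/2 = +121.11° + 48.52° = +169.63°.
(The naïve average (+121.11 + -141.85)/2 = -10.37° is on the wrong side of the globe.)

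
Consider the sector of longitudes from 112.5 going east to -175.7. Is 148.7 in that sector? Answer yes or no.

Yes

Band width going east from +112.5° to -175.7°: ((-175.7 − 112.5) mod 360) = 71.8°.
Offset of +148.7° east of the west edge: ((148.7 − 112.5) mod 360) = 36.2°.
36.2° ≤ 71.8° ⇒ inside.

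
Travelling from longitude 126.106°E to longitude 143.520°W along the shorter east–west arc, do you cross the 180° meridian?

Naïve |-143.520 − 126.106| = 269.626° > 180°, so the shorter arc goes the other way round — across 180°.
Signed shortest Δλ = ((-143.520 − 126.106 + 180) mod 360) − 180 = 90.374°.
Going east by 90.374° from +126.106° passes through 180° before reaching -143.520°.

Yes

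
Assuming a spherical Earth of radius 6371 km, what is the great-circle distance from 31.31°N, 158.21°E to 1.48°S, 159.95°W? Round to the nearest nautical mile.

Δλ = -159.95 − 158.21 = -318.16°; wrapped into (−180°, 180°]: 41.84°.
Δφ = -1.48 − 31.31 = -32.79°.
a = sin²(Δφ/2) + cos φ₁ · cos φ₂ · sin²(Δλ/2) = 0.188561.
c = 2·atan2(√a, √(1−a)) = 0.89838 rad → d = 6371·c ≈ 5723.57 km ≈ 3090.48 nmi.

3090 nmi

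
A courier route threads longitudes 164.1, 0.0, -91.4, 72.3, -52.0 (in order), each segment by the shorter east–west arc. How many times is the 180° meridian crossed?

0

Leg 1: +164.1° → +0.0°, shortest Δλ = -164.1° (west) — does not cross 180°.
Leg 2: +0.0° → -91.4°, shortest Δλ = -91.4° (west) — does not cross 180°.
Leg 3: -91.4° → +72.3°, shortest Δλ = 163.7° (east) — does not cross 180°.
Leg 4: +72.3° → -52.0°, shortest Δλ = -124.3° (west) — does not cross 180°.
Total crossings: 0.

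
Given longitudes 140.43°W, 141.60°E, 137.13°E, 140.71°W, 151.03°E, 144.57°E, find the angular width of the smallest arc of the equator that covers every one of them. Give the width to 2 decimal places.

82.44°

Sort the longitudes: -140.71°, -140.43°, +137.13°, +141.60°, +144.57°, +151.03°.
Eastward gaps between consecutive values (wrapping around): 0.28°, 277.56°, 4.47°, 2.97°, 6.46°, 68.26°.
Largest gap = 277.56° ⇒ minimal covering band is its complement: 360° − 277.56° = 82.44°.
Band runs from +137.13° eastward to -140.43°, crossing the antimeridian.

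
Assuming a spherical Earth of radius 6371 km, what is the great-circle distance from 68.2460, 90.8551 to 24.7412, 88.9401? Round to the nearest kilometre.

4839 km

Δλ = 88.9401 − 90.8551 = -1.9150°.
Δφ = 24.7412 − 68.2460 = -43.5048°.
a = sin²(Δφ/2) + cos φ₁ · cos φ₂ · sin²(Δλ/2) = 0.137436.
c = 2·atan2(√a, √(1−a)) = 0.75958 rad → d = 6371·c ≈ 4839.25 km.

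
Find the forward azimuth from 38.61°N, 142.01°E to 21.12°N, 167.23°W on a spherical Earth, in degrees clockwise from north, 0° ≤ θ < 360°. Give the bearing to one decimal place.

Δλ = -167.23 − 142.01 = -309.24°; wrapped into (−180°, 180°]: 50.76°.
θ = atan2( sin Δλ · cos φ₂ , cos φ₁ · sin φ₂ − sin φ₁ · cos φ₂ · cos Δλ )
  = atan2(0.72248, -0.08666) = 96.840° → normalised to [0°, 360°): 96.840°.

96.8°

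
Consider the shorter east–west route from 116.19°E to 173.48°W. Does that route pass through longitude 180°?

Yes

Naïve |-173.48 − 116.19| = 289.67° > 180°, so the shorter arc goes the other way round — across 180°.
Signed shortest Δλ = ((-173.48 − 116.19 + 180) mod 360) − 180 = 70.33°.
Going east by 70.33° from +116.19° passes through 180° before reaching -173.48°.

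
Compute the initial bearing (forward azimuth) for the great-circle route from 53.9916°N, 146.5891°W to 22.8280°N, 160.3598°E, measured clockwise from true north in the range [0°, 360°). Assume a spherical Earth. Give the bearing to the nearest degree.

253°

Δλ = 160.3598 − -146.5891 = 306.9489°; wrapped into (−180°, 180°]: -53.0511°.
θ = atan2( sin Δλ · cos φ₂ , cos φ₁ · sin φ₂ − sin φ₁ · cos φ₂ · cos Δλ )
  = atan2(-0.73658, -0.22008) = -106.635° → normalised to [0°, 360°): 253.365°.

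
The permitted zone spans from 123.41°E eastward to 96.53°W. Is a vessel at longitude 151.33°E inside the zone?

Yes

Band width going east from +123.41° to -96.53°: ((-96.53 − 123.41) mod 360) = 140.06°.
Offset of +151.33° east of the west edge: ((151.33 − 123.41) mod 360) = 27.92°.
27.92° ≤ 140.06° ⇒ inside.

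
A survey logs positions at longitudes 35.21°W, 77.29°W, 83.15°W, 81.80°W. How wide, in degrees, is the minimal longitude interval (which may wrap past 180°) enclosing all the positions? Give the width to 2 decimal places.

47.94°

Sort the longitudes: -83.15°, -81.80°, -77.29°, -35.21°.
Eastward gaps between consecutive values (wrapping around): 1.35°, 4.51°, 42.08°, 312.06°.
Largest gap = 312.06° ⇒ minimal covering band is its complement: 360° − 312.06° = 47.94°.
Band runs from -83.15° eastward to -35.21°.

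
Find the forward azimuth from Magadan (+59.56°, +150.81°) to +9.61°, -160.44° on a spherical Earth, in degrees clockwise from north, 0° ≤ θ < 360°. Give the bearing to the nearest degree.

Δλ = -160.44 − 150.81 = -311.25°; wrapped into (−180°, 180°]: 48.75°.
θ = atan2( sin Δλ · cos φ₂ , cos φ₁ · sin φ₂ − sin φ₁ · cos φ₂ · cos Δλ )
  = atan2(0.74129, -0.47591) = 122.700° → normalised to [0°, 360°): 122.700°.

123°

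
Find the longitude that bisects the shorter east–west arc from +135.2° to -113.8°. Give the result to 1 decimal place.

Signed shortest Δλ from +135.2° to -113.8° is +111.0°.
Midpoint longitude = +135.2° + (+111.0°)/2 = +135.2° + 55.5° = +190.7°.
Normalise into (−180°, 180°]: -169.3°.
(The naïve average (+135.2 + -113.8)/2 = 10.7° is on the wrong side of the globe.)

-169.3°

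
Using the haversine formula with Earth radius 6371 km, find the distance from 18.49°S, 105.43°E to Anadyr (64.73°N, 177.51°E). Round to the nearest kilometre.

11046 km

Δλ = 177.51 − 105.43 = 72.08°.
Δφ = 64.73 − -18.49 = 83.22°.
a = sin²(Δφ/2) + cos φ₁ · cos φ₂ · sin²(Δλ/2) = 0.581112.
c = 2·atan2(√a, √(1−a)) = 1.73374 rad → d = 6371·c ≈ 11045.66 km.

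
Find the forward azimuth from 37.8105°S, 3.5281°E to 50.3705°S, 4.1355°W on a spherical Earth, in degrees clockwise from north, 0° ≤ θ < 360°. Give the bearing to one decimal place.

Δλ = -4.1355 − 3.5281 = -7.6636°.
θ = atan2( sin Δλ · cos φ₂ , cos φ₁ · sin φ₂ − sin φ₁ · cos φ₂ · cos Δλ )
  = atan2(-0.08506, -0.22095) = -158.946° → normalised to [0°, 360°): 201.054°.

201.1°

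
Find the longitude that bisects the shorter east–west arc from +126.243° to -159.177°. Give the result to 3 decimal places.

+163.533°

Signed shortest Δλ from +126.243° to -159.177° is +74.580°.
Midpoint longitude = +126.243° + (+74.580°)/2 = +126.243° + 37.290° = +163.533°.
(The naïve average (+126.243 + -159.177)/2 = -16.467° is on the wrong side of the globe.)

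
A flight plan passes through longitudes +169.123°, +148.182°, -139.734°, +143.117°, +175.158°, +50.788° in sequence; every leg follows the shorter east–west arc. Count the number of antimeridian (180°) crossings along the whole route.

Leg 1: +169.123° → +148.182°, shortest Δλ = -20.941° (west) — does not cross 180°.
Leg 2: +148.182° → -139.734°, shortest Δλ = 72.084° (east) — crosses 180°.
Leg 3: -139.734° → +143.117°, shortest Δλ = -77.149° (west) — crosses 180°.
Leg 4: +143.117° → +175.158°, shortest Δλ = 32.041° (east) — does not cross 180°.
Leg 5: +175.158° → +50.788°, shortest Δλ = -124.37° (west) — does not cross 180°.
Total crossings: 2.

2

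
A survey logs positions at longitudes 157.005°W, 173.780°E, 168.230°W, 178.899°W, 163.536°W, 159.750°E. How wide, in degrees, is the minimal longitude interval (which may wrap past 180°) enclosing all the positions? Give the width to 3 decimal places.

Sort the longitudes: -178.899°, -168.230°, -163.536°, -157.005°, +159.750°, +173.780°.
Eastward gaps between consecutive values (wrapping around): 10.669°, 4.694°, 6.531°, 316.755°, 14.030°, 7.321°.
Largest gap = 316.755° ⇒ minimal covering band is its complement: 360° − 316.755° = 43.245°.
Band runs from +159.750° eastward to -157.005°, crossing the antimeridian.

43.245°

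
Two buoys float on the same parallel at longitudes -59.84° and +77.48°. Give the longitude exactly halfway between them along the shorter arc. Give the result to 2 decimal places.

Signed shortest Δλ from -59.84° to +77.48° is +137.32°.
Midpoint longitude = -59.84° + (+137.32°)/2 = -59.84° + 68.66° = +8.82°.

+8.82°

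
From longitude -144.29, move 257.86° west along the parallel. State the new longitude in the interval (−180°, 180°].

Start at -144.29°; shift −257.86° → -402.15°.
-402.15° lies outside (−180°, 180°]; add 360° → -42.15°.

-42.15°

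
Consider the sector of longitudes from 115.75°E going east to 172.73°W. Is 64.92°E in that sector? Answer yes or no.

Band width going east from +115.75° to -172.73°: ((-172.73 − 115.75) mod 360) = 71.52°.
Offset of +64.92° east of the west edge: ((64.92 − 115.75) mod 360) = 309.17°.
309.17° > 71.52° ⇒ outside.

No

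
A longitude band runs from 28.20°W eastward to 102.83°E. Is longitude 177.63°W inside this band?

No

Band width going east from -28.20° to +102.83°: ((102.83 − -28.20) mod 360) = 131.03°.
Offset of -177.63° east of the west edge: ((-177.63 − -28.20) mod 360) = 210.57°.
210.57° > 131.03° ⇒ outside.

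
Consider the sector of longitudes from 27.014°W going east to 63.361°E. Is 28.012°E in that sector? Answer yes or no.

Band width going east from -27.014° to +63.361°: ((63.361 − -27.014) mod 360) = 90.375°.
Offset of +28.012° east of the west edge: ((28.012 − -27.014) mod 360) = 55.026°.
55.026° ≤ 90.375° ⇒ inside.

Yes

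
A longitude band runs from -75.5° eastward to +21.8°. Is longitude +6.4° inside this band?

Yes

Band width going east from -75.5° to +21.8°: ((21.8 − -75.5) mod 360) = 97.3°.
Offset of +6.4° east of the west edge: ((6.4 − -75.5) mod 360) = 81.9°.
81.9° ≤ 97.3° ⇒ inside.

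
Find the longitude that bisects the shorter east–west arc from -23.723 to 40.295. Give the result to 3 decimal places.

+8.286°

Signed shortest Δλ from -23.723° to +40.295° is +64.018°.
Midpoint longitude = -23.723° + (+64.018°)/2 = -23.723° + 32.009° = +8.286°.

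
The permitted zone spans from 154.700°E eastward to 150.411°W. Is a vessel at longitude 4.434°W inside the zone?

No

Band width going east from +154.700° to -150.411°: ((-150.411 − 154.700) mod 360) = 54.889°.
Offset of -4.434° east of the west edge: ((-4.434 − 154.700) mod 360) = 200.866°.
200.866° > 54.889° ⇒ outside.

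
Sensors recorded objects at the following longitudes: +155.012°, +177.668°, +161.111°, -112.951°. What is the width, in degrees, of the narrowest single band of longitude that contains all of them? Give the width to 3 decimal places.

92.037°

Sort the longitudes: -112.951°, +155.012°, +161.111°, +177.668°.
Eastward gaps between consecutive values (wrapping around): 267.963°, 6.099°, 16.557°, 69.381°.
Largest gap = 267.963° ⇒ minimal covering band is its complement: 360° − 267.963° = 92.037°.
Band runs from +155.012° eastward to -112.951°, crossing the antimeridian.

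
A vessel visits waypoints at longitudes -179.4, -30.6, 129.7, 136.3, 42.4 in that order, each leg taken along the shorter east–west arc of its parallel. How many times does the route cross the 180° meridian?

0

Leg 1: -179.4° → -30.6°, shortest Δλ = 148.8° (east) — does not cross 180°.
Leg 2: -30.6° → +129.7°, shortest Δλ = 160.3° (east) — does not cross 180°.
Leg 3: +129.7° → +136.3°, shortest Δλ = 6.6° (east) — does not cross 180°.
Leg 4: +136.3° → +42.4°, shortest Δλ = -93.9° (west) — does not cross 180°.
Total crossings: 0.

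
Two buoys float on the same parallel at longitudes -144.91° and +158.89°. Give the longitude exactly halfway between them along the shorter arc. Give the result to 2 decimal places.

-173.01°

Signed shortest Δλ from -144.91° to +158.89° is -56.20°.
Midpoint longitude = -144.91° + (-56.20°)/2 = -144.91° − 28.10° = -173.01°.
(The naïve average (-144.91 + +158.89)/2 = 6.99° is on the wrong side of the globe.)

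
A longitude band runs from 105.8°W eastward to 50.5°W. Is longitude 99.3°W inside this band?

Band width going east from -105.8° to -50.5°: ((-50.5 − -105.8) mod 360) = 55.3°.
Offset of -99.3° east of the west edge: ((-99.3 − -105.8) mod 360) = 6.5°.
6.5° ≤ 55.3° ⇒ inside.

Yes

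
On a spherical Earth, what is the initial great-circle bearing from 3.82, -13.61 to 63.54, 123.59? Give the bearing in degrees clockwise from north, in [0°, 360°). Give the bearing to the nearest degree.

18°

Δλ = 123.59 − -13.61 = 137.20°.
θ = atan2( sin Δλ · cos φ₂ , cos φ₁ · sin φ₂ − sin φ₁ · cos φ₂ · cos Δλ )
  = atan2(0.30274, 0.91504) = 18.307° → normalised to [0°, 360°): 18.307°.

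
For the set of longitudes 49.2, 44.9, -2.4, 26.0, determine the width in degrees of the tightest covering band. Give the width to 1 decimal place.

51.6°

Sort the longitudes: -2.4°, +26.0°, +44.9°, +49.2°.
Eastward gaps between consecutive values (wrapping around): 28.4°, 18.9°, 4.3°, 308.4°.
Largest gap = 308.4° ⇒ minimal covering band is its complement: 360° − 308.4° = 51.6°.
Band runs from -2.4° eastward to +49.2°.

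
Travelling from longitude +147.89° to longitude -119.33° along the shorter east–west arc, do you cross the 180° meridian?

Yes

Naïve |-119.33 − 147.89| = 267.22° > 180°, so the shorter arc goes the other way round — across 180°.
Signed shortest Δλ = ((-119.33 − 147.89 + 180) mod 360) − 180 = 92.78°.
Going east by 92.78° from +147.89° passes through 180° before reaching -119.33°.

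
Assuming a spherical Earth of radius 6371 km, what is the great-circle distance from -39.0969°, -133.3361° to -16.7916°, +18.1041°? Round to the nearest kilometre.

13128 km

Δλ = 18.1041 − -133.3361 = 151.4402°.
Δφ = -16.7916 − -39.0969 = 22.3053°.
a = sin²(Δφ/2) + cos φ₁ · cos φ₂ · sin²(Δλ/2) = 0.735199.
c = 2·atan2(√a, √(1−a)) = 2.06054 rad → d = 6371·c ≈ 13127.68 km.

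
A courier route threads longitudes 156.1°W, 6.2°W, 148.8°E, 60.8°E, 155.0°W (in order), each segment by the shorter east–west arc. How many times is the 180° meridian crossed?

Leg 1: -156.1° → -6.2°, shortest Δλ = 149.9° (east) — does not cross 180°.
Leg 2: -6.2° → +148.8°, shortest Δλ = 155.0° (east) — does not cross 180°.
Leg 3: +148.8° → +60.8°, shortest Δλ = -88.0° (west) — does not cross 180°.
Leg 4: +60.8° → -155.0°, shortest Δλ = 144.2° (east) — crosses 180°.
Total crossings: 1.

1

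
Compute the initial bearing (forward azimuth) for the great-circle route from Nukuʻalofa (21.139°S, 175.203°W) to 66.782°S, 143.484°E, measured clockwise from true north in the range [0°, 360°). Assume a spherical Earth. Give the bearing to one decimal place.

199.1°

Δλ = 143.484 − -175.203 = 318.687°; wrapped into (−180°, 180°]: -41.313°.
θ = atan2( sin Δλ · cos φ₂ , cos φ₁ · sin φ₂ − sin φ₁ · cos φ₂ · cos Δλ )
  = atan2(-0.26026, -0.75038) = -160.872° → normalised to [0°, 360°): 199.128°.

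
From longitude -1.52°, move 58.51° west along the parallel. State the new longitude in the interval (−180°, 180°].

-60.03°

Start at -1.52°; shift −58.51° → -60.03°.
-60.03° already lies in (−180°, 180°].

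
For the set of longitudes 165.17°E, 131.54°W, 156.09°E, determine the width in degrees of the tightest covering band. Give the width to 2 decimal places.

72.37°

Sort the longitudes: -131.54°, +156.09°, +165.17°.
Eastward gaps between consecutive values (wrapping around): 287.63°, 9.08°, 63.29°.
Largest gap = 287.63° ⇒ minimal covering band is its complement: 360° − 287.63° = 72.37°.
Band runs from +156.09° eastward to -131.54°, crossing the antimeridian.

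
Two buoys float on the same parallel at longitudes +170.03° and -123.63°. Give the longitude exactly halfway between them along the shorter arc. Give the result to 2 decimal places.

Signed shortest Δλ from +170.03° to -123.63° is +66.34°.
Midpoint longitude = +170.03° + (+66.34°)/2 = +170.03° + 33.17° = +203.20°.
Normalise into (−180°, 180°]: -156.80°.
(The naïve average (+170.03 + -123.63)/2 = 23.2° is on the wrong side of the globe.)

-156.80°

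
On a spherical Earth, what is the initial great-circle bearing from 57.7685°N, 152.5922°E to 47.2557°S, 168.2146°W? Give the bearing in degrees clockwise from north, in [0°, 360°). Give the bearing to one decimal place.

Δλ = -168.2146 − 152.5922 = -320.8068°; wrapped into (−180°, 180°]: 39.1932°.
θ = atan2( sin Δλ · cos φ₂ , cos φ₁ · sin φ₂ − sin φ₁ · cos φ₂ · cos Δλ )
  = atan2(0.42891, -0.83665) = 152.858° → normalised to [0°, 360°): 152.858°.

152.9°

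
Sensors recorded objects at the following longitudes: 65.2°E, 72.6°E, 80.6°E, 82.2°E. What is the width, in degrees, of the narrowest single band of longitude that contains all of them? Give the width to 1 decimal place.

17.0°

Sort the longitudes: +65.2°, +72.6°, +80.6°, +82.2°.
Eastward gaps between consecutive values (wrapping around): 7.4°, 8.0°, 1.6°, 343.0°.
Largest gap = 343.0° ⇒ minimal covering band is its complement: 360° − 343.0° = 17.0°.
Band runs from +65.2° eastward to +82.2°.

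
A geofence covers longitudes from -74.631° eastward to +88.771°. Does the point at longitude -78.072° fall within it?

Band width going east from -74.631° to +88.771°: ((88.771 − -74.631) mod 360) = 163.402°.
Offset of -78.072° east of the west edge: ((-78.072 − -74.631) mod 360) = 356.559°.
356.559° > 163.402° ⇒ outside.

No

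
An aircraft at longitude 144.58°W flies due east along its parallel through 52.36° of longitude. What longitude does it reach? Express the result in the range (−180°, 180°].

Start at -144.58°; shift +52.36° → -92.22°.
-92.22° already lies in (−180°, 180°].

92.22°W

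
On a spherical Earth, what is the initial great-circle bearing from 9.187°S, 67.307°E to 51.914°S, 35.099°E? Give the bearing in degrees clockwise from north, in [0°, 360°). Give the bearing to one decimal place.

205.4°

Δλ = 35.099 − 67.307 = -32.208°.
θ = atan2( sin Δλ · cos φ₂ , cos φ₁ · sin φ₂ − sin φ₁ · cos φ₂ · cos Δλ )
  = atan2(-0.32877, -0.69366) = -154.640° → normalised to [0°, 360°): 205.360°.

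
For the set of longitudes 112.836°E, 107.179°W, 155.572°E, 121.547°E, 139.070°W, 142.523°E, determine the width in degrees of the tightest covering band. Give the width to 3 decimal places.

Sort the longitudes: -139.070°, -107.179°, +112.836°, +121.547°, +142.523°, +155.572°.
Eastward gaps between consecutive values (wrapping around): 31.891°, 220.015°, 8.711°, 20.976°, 13.049°, 65.358°.
Largest gap = 220.015° ⇒ minimal covering band is its complement: 360° − 220.015° = 139.985°.
Band runs from +112.836° eastward to -107.179°, crossing the antimeridian.

139.985°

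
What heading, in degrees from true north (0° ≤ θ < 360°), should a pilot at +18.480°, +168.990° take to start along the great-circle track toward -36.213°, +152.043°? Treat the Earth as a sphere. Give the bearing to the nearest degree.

Δλ = 152.043 − 168.990 = -16.947°.
θ = atan2( sin Δλ · cos φ₂ , cos φ₁ · sin φ₂ − sin φ₁ · cos φ₂ · cos Δλ )
  = atan2(-0.23518, -0.80496) = -163.714° → normalised to [0°, 360°): 196.286°.

196°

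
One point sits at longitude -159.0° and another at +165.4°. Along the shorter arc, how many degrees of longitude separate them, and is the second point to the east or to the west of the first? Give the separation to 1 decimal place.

35.6° west

Raw difference: 165.4 − -159.0 = 324.4°.
Normalise into (−180°, 180°]: 324.4° − 360° = -35.6°.
Negative ⇒ the second point lies to the west; separation 35.6°.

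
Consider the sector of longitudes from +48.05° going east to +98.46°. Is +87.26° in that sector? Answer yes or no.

Band width going east from +48.05° to +98.46°: ((98.46 − 48.05) mod 360) = 50.41°.
Offset of +87.26° east of the west edge: ((87.26 − 48.05) mod 360) = 39.21°.
39.21° ≤ 50.41° ⇒ inside.

Yes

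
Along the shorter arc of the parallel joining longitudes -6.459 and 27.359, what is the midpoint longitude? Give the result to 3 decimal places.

Signed shortest Δλ from -6.459° to +27.359° is +33.818°.
Midpoint longitude = -6.459° + (+33.818°)/2 = -6.459° + 16.909° = +10.450°.

+10.450°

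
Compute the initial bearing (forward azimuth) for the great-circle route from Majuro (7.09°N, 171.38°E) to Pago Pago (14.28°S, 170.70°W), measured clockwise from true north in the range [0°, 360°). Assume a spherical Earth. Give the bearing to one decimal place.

140.3°

Δλ = -170.70 − 171.38 = -342.08°; wrapped into (−180°, 180°]: 17.92°.
θ = atan2( sin Δλ · cos φ₂ , cos φ₁ · sin φ₂ − sin φ₁ · cos φ₂ · cos Δλ )
  = atan2(0.29818, -0.35859) = 140.255° → normalised to [0°, 360°): 140.255°.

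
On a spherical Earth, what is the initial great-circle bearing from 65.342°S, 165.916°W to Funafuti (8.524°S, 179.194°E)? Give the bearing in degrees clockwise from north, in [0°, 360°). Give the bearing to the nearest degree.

Δλ = 179.194 − -165.916 = 345.110°; wrapped into (−180°, 180°]: -14.890°.
θ = atan2( sin Δλ · cos φ₂ , cos φ₁ · sin φ₂ − sin φ₁ · cos φ₂ · cos Δλ )
  = atan2(-0.25413, 0.80676) = -17.484° → normalised to [0°, 360°): 342.516°.

343°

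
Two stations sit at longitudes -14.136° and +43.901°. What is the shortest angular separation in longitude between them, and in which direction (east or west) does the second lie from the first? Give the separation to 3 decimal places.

Raw difference: 43.901 − -14.136 = 58.037°.
Normalise into (−180°, 180°]: 58.037° stays 58.037°.
Positive ⇒ the second point lies to the east; separation 58.037°.

58.037° east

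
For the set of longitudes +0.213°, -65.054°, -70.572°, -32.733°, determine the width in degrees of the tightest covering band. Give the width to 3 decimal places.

Sort the longitudes: -70.572°, -65.054°, -32.733°, +0.213°.
Eastward gaps between consecutive values (wrapping around): 5.518°, 32.321°, 32.946°, 289.215°.
Largest gap = 289.215° ⇒ minimal covering band is its complement: 360° − 289.215° = 70.785°.
Band runs from -70.572° eastward to +0.213°.

70.785°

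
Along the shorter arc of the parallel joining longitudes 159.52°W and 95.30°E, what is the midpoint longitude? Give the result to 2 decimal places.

Signed shortest Δλ from -159.52° to +95.30° is -105.18°.
Midpoint longitude = -159.52° + (-105.18°)/2 = -159.52° − 52.59° = -212.11°.
Normalise into (−180°, 180°]: +147.89°.
(The naïve average (-159.52 + +95.30)/2 = -32.11° is on the wrong side of the globe.)

147.89°E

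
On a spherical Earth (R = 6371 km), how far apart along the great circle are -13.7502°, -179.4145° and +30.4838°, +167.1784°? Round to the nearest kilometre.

5124 km

Δλ = 167.1784 − -179.4145 = 346.5929°; wrapped into (−180°, 180°]: -13.4071°.
Δφ = 30.4838 − -13.7502 = 44.2340°.
a = sin²(Δφ/2) + cos φ₁ · cos φ₂ · sin²(Δλ/2) = 0.153158.
c = 2·atan2(√a, √(1−a)) = 0.80420 rad → d = 6371·c ≈ 5123.59 km.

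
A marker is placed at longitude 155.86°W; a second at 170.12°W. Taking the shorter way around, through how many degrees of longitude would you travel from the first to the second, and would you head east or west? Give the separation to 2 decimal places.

Raw difference: -170.12 − -155.86 = -14.26°.
Normalise into (−180°, 180°]: -14.26° stays -14.26°.
Negative ⇒ the second point lies to the west; separation 14.26°.

14.26° west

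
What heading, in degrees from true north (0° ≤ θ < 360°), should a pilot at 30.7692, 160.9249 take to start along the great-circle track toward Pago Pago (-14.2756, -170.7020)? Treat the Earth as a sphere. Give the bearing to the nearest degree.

Δλ = -170.7020 − 160.9249 = -331.6269°; wrapped into (−180°, 180°]: 28.3731°.
θ = atan2( sin Δλ · cos φ₂ , cos φ₁ · sin φ₂ − sin φ₁ · cos φ₂ · cos Δλ )
  = atan2(0.46054, -0.64810) = 144.603° → normalised to [0°, 360°): 144.603°.

145°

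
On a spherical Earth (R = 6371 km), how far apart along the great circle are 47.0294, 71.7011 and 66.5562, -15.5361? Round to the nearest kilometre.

5205 km

Δλ = -15.5361 − 71.7011 = -87.2372°.
Δφ = 66.5562 − 47.0294 = 19.5268°.
a = sin²(Δφ/2) + cos φ₁ · cos φ₂ · sin²(Δλ/2) = 0.157813.
c = 2·atan2(√a, √(1−a)) = 0.81705 rad → d = 6371·c ≈ 5205.44 km.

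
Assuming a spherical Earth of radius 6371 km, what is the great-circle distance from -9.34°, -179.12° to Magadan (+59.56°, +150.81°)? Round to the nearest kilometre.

Δλ = 150.81 − -179.12 = 329.93°; wrapped into (−180°, 180°]: -30.07°.
Δφ = 59.56 − -9.34 = 68.90°.
a = sin²(Δφ/2) + cos φ₁ · cos φ₂ · sin²(Δλ/2) = 0.353643.
c = 2·atan2(√a, √(1−a)) = 1.27373 rad → d = 6371·c ≈ 8114.94 km.

8115 km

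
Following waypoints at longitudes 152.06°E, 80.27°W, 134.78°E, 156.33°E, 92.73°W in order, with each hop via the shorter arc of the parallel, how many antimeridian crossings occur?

3

Leg 1: +152.06° → -80.27°, shortest Δλ = 127.67° (east) — crosses 180°.
Leg 2: -80.27° → +134.78°, shortest Δλ = -144.95° (west) — crosses 180°.
Leg 3: +134.78° → +156.33°, shortest Δλ = 21.55° (east) — does not cross 180°.
Leg 4: +156.33° → -92.73°, shortest Δλ = 110.94° (east) — crosses 180°.
Total crossings: 3.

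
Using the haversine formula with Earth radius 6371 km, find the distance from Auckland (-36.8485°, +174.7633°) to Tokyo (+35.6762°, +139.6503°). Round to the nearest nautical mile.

4774 nmi

Δλ = 139.6503 − 174.7633 = -35.1130°.
Δφ = 35.6762 − -36.8485 = 72.5247°.
a = sin²(Δφ/2) + cos φ₁ · cos φ₂ · sin²(Δλ/2) = 0.409000.
c = 2·atan2(√a, √(1−a)) = 1.38778 rad → d = 6371·c ≈ 8841.53 km ≈ 4774.04 nmi.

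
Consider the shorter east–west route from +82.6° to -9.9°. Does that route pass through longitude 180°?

Signed shortest Δλ = ((-9.9 − 82.6 + 180) mod 360) − 180 = -92.5°.
Going west by 92.5° from +82.6° reaches -9.9° without touching 180°.

No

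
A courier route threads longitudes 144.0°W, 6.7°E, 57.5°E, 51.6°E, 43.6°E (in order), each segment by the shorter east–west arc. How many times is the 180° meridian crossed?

0

Leg 1: -144.0° → +6.7°, shortest Δλ = 150.7° (east) — does not cross 180°.
Leg 2: +6.7° → +57.5°, shortest Δλ = 50.8° (east) — does not cross 180°.
Leg 3: +57.5° → +51.6°, shortest Δλ = -5.9° (west) — does not cross 180°.
Leg 4: +51.6° → +43.6°, shortest Δλ = -8.0° (west) — does not cross 180°.
Total crossings: 0.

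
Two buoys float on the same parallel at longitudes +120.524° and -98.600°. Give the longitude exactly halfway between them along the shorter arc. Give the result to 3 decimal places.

Signed shortest Δλ from +120.524° to -98.600° is +140.876°.
Midpoint longitude = +120.524° + (+140.876°)/2 = +120.524° + 70.438° = +190.962°.
Normalise into (−180°, 180°]: -169.038°.
(The naïve average (+120.524 + -98.600)/2 = 10.962° is on the wrong side of the globe.)

-169.038°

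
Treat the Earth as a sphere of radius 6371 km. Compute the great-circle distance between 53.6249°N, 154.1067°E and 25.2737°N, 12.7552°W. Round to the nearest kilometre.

11151 km

Δλ = -12.7552 − 154.1067 = -166.8619°.
Δφ = 25.2737 − 53.6249 = -28.3512°.
a = sin²(Δφ/2) + cos φ₁ · cos φ₂ · sin²(Δλ/2) = 0.589254.
c = 2·atan2(√a, √(1−a)) = 1.75027 rad → d = 6371·c ≈ 11150.95 km.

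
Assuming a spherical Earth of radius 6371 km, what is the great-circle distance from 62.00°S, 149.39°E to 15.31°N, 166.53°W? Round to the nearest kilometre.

Δλ = -166.53 − 149.39 = -315.92°; wrapped into (−180°, 180°]: 44.08°.
Δφ = 15.31 − -62.00 = 77.31°.
a = sin²(Δφ/2) + cos φ₁ · cos φ₂ · sin²(Δλ/2) = 0.453925.
c = 2·atan2(√a, √(1−a)) = 1.47851 rad → d = 6371·c ≈ 9419.62 km.

9420 km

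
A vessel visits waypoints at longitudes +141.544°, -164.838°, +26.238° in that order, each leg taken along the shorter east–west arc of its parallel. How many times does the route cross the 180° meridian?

Leg 1: +141.544° → -164.838°, shortest Δλ = 53.618° (east) — crosses 180°.
Leg 2: -164.838° → +26.238°, shortest Δλ = -168.924° (west) — crosses 180°.
Total crossings: 2.

2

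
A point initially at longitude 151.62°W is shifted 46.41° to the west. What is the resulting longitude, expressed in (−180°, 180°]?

161.97°E

Start at -151.62°; shift −46.41° → -198.03°.
-198.03° lies outside (−180°, 180°]; add 360° → +161.97°.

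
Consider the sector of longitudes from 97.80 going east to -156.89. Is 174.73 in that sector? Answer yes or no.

Yes

Band width going east from +97.80° to -156.89°: ((-156.89 − 97.80) mod 360) = 105.31°.
Offset of +174.73° east of the west edge: ((174.73 − 97.80) mod 360) = 76.93°.
76.93° ≤ 105.31° ⇒ inside.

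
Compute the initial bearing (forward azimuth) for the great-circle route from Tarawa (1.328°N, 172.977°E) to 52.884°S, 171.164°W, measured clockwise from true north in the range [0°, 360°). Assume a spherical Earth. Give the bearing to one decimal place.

Δλ = -171.164 − 172.977 = -344.141°; wrapped into (−180°, 180°]: 15.859°.
θ = atan2( sin Δλ · cos φ₂ , cos φ₁ · sin φ₂ − sin φ₁ · cos φ₂ · cos Δλ )
  = atan2(0.16490, -0.81065) = 168.502° → normalised to [0°, 360°): 168.502°.

168.5°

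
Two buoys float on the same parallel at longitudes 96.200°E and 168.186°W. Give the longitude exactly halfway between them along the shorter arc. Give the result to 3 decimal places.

144.007°E

Signed shortest Δλ from +96.200° to -168.186° is +95.614°.
Midpoint longitude = +96.200° + (+95.614°)/2 = +96.200° + 47.807° = +144.007°.
(The naïve average (+96.200 + -168.186)/2 = -35.993° is on the wrong side of the globe.)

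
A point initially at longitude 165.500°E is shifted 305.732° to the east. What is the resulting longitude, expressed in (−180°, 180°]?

111.232°E

Start at +165.500°; shift +305.732° → +471.232°.
+471.232° lies outside (−180°, 180°]; subtract 360° → +111.232°.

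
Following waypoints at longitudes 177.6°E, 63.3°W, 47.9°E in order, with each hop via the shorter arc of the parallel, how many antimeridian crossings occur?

1

Leg 1: +177.6° → -63.3°, shortest Δλ = 119.1° (east) — crosses 180°.
Leg 2: -63.3° → +47.9°, shortest Δλ = 111.2° (east) — does not cross 180°.
Total crossings: 1.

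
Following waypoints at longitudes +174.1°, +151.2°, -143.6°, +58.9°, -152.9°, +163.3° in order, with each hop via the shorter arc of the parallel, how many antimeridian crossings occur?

4

Leg 1: +174.1° → +151.2°, shortest Δλ = -22.9° (west) — does not cross 180°.
Leg 2: +151.2° → -143.6°, shortest Δλ = 65.2° (east) — crosses 180°.
Leg 3: -143.6° → +58.9°, shortest Δλ = -157.5° (west) — crosses 180°.
Leg 4: +58.9° → -152.9°, shortest Δλ = 148.2° (east) — crosses 180°.
Leg 5: -152.9° → +163.3°, shortest Δλ = -43.8° (west) — crosses 180°.
Total crossings: 4.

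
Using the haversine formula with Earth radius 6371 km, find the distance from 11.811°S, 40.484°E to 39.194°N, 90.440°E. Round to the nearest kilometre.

7670 km

Δλ = 90.440 − 40.484 = 49.956°.
Δφ = 39.194 − -11.811 = 51.005°.
a = sin²(Δφ/2) + cos φ₁ · cos φ₂ · sin²(Δλ/2) = 0.320642.
c = 2·atan2(√a, √(1−a)) = 1.20390 rad → d = 6371·c ≈ 7670.07 km.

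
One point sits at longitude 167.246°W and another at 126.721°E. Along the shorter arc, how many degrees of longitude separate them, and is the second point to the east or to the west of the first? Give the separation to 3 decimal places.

66.033° west

Raw difference: 126.721 − -167.246 = 293.967°.
Normalise into (−180°, 180°]: 293.967° − 360° = -66.033°.
Negative ⇒ the second point lies to the west; separation 66.033°.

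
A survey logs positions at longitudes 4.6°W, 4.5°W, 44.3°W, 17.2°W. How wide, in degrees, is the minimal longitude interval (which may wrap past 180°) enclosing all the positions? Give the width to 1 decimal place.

39.8°

Sort the longitudes: -44.3°, -17.2°, -4.6°, -4.5°.
Eastward gaps between consecutive values (wrapping around): 27.1°, 12.6°, 0.1°, 320.2°.
Largest gap = 320.2° ⇒ minimal covering band is its complement: 360° − 320.2° = 39.8°.
Band runs from -44.3° eastward to -4.5°.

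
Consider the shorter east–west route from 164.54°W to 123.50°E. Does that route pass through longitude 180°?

Naïve |123.50 − -164.54| = 288.04° > 180°, so the shorter arc goes the other way round — across 180°.
Signed shortest Δλ = ((123.50 − -164.54 + 180) mod 360) − 180 = -71.96°.
Going west by 71.96° from -164.54° passes through 180° before reaching +123.50°.

Yes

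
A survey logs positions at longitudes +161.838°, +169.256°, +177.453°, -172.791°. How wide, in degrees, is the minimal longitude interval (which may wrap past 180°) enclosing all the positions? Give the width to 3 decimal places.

Sort the longitudes: -172.791°, +161.838°, +169.256°, +177.453°.
Eastward gaps between consecutive values (wrapping around): 334.629°, 7.418°, 8.197°, 9.756°.
Largest gap = 334.629° ⇒ minimal covering band is its complement: 360° − 334.629° = 25.371°.
Band runs from +161.838° eastward to -172.791°, crossing the antimeridian.

25.371°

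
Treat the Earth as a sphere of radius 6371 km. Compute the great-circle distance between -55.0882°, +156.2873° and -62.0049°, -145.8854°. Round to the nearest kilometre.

Δλ = -145.8854 − 156.2873 = -302.1727°; wrapped into (−180°, 180°]: 57.8273°.
Δφ = -62.0049 − -55.0882 = -6.9167°.
a = sin²(Δφ/2) + cos φ₁ · cos φ₂ · sin²(Δλ/2) = 0.066438.
c = 2·atan2(√a, √(1−a)) = 0.52140 rad → d = 6371·c ≈ 3321.81 km.

3322 km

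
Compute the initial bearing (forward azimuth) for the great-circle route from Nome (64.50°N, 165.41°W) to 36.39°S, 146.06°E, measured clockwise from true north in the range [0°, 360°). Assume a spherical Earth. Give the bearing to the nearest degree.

Δλ = 146.06 − -165.41 = 311.47°; wrapped into (−180°, 180°]: -48.53°.
θ = atan2( sin Δλ · cos φ₂ , cos φ₁ · sin φ₂ − sin φ₁ · cos φ₂ · cos Δλ )
  = atan2(-0.60319, -0.73657) = -140.686° → normalised to [0°, 360°): 219.314°.

219°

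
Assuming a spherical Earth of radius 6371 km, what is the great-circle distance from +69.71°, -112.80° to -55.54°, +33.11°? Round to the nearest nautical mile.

9568 nmi

Δλ = 33.11 − -112.80 = 145.91°.
Δφ = -55.54 − 69.71 = -125.25°.
a = sin²(Δφ/2) + cos φ₁ · cos φ₂ · sin²(Δλ/2) = 0.967928.
c = 2·atan2(√a, √(1−a)) = 2.78148 rad → d = 6371·c ≈ 17720.79 km ≈ 9568.46 nmi.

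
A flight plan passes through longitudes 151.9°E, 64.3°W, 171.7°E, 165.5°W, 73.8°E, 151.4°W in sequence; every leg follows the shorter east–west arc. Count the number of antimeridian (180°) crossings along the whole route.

Leg 1: +151.9° → -64.3°, shortest Δλ = 143.8° (east) — crosses 180°.
Leg 2: -64.3° → +171.7°, shortest Δλ = -124.0° (west) — crosses 180°.
Leg 3: +171.7° → -165.5°, shortest Δλ = 22.8° (east) — crosses 180°.
Leg 4: -165.5° → +73.8°, shortest Δλ = -120.7° (west) — crosses 180°.
Leg 5: +73.8° → -151.4°, shortest Δλ = 134.8° (east) — crosses 180°.
Total crossings: 5.

5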